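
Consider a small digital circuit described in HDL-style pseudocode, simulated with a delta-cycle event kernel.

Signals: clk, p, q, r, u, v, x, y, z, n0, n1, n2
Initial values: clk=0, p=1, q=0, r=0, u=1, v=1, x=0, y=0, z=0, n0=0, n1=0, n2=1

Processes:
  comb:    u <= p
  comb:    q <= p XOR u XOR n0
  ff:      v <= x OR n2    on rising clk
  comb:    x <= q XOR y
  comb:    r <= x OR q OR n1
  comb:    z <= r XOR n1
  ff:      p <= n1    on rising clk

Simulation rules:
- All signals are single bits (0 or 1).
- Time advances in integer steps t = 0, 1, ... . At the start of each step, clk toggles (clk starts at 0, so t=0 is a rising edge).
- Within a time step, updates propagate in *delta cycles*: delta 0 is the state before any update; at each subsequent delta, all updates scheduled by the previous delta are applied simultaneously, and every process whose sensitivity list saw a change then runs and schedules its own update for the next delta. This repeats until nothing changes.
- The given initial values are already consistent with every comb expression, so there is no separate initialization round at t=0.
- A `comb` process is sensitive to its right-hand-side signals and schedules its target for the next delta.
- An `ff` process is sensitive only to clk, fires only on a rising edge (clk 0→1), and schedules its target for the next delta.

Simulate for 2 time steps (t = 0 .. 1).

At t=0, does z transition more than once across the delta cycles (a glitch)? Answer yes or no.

yes

t=0 Δ0: r=0 v=1 q=0 z=0 y=0 n0=0 p=1 n2=1 x=0 clk=0 u=1 n1=0
  Δ1: clk:0→1
  Δ2: p:1→0
  Δ3: q:0→1, u:1→0
  Δ4: r:0→1, q:1→0, x:0→1
  Δ5: z:0→1, x:1→0
  Δ6: r:1→0
  Δ7: z:1→0
  (7Δ to stable)
t=1 Δ0: r=0 v=1 q=0 z=0 y=0 n0=0 p=0 n2=1 x=0 clk=1 u=0 n1=0
  Δ1: clk:1→0
  (1Δ to stable)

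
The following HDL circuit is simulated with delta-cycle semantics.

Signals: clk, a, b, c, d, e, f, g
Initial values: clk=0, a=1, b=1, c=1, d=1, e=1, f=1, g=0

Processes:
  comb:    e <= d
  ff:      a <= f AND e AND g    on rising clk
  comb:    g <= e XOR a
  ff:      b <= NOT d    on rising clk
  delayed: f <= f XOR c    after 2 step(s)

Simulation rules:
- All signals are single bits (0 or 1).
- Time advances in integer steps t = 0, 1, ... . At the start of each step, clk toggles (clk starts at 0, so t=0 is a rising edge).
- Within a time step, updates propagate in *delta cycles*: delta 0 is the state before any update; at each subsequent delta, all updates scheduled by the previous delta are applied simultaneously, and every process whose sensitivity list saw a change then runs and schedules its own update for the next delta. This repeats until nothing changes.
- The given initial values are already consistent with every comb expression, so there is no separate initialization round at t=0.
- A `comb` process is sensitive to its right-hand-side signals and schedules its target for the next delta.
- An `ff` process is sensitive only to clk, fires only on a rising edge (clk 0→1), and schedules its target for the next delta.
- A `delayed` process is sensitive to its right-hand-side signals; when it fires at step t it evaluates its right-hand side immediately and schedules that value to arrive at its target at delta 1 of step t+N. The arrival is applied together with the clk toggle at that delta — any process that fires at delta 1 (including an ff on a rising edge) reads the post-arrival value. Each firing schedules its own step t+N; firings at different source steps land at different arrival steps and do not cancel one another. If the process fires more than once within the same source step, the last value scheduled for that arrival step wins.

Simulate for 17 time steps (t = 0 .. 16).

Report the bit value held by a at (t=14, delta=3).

1

t0.Δ0 clk=0 c=1 b=1 e=1 g=0 d=1 f=1 a=1
t0.Δ1 clk=1 c=1 b=1 e=1 g=0 d=1 f=1 a=1
t0.Δ2 clk=1 c=1 b=0 e=1 g=0 d=1 f=1 a=0
t0.Δ3 clk=1 c=1 b=0 e=1 g=1 d=1 f=1 a=0
t1.Δ0 clk=1 c=1 b=0 e=1 g=1 d=1 f=1 a=0
t1.Δ1 clk=0 c=1 b=0 e=1 g=1 d=1 f=1 a=0
t2.Δ0 clk=0 c=1 b=0 e=1 g=1 d=1 f=1 a=0
t2.Δ1 clk=1 c=1 b=0 e=1 g=1 d=1 f=1 a=0
t2.Δ2 clk=1 c=1 b=0 e=1 g=1 d=1 f=1 a=1
t2.Δ3 clk=1 c=1 b=0 e=1 g=0 d=1 f=1 a=1
t3.Δ0 clk=1 c=1 b=0 e=1 g=0 d=1 f=1 a=1
t3.Δ1 clk=0 c=1 b=0 e=1 g=0 d=1 f=1 a=1
t4.Δ0 clk=0 c=1 b=0 e=1 g=0 d=1 f=1 a=1
t4.Δ1 clk=1 c=1 b=0 e=1 g=0 d=1 f=1 a=1
t4.Δ2 clk=1 c=1 b=0 e=1 g=0 d=1 f=1 a=0
t4.Δ3 clk=1 c=1 b=0 e=1 g=1 d=1 f=1 a=0
t5.Δ0 clk=1 c=1 b=0 e=1 g=1 d=1 f=1 a=0
t5.Δ1 clk=0 c=1 b=0 e=1 g=1 d=1 f=1 a=0
t6.Δ0 clk=0 c=1 b=0 e=1 g=1 d=1 f=1 a=0
t6.Δ1 clk=1 c=1 b=0 e=1 g=1 d=1 f=1 a=0
t6.Δ2 clk=1 c=1 b=0 e=1 g=1 d=1 f=1 a=1
t6.Δ3 clk=1 c=1 b=0 e=1 g=0 d=1 f=1 a=1
t7.Δ0 clk=1 c=1 b=0 e=1 g=0 d=1 f=1 a=1
t7.Δ1 clk=0 c=1 b=0 e=1 g=0 d=1 f=1 a=1
t8.Δ0 clk=0 c=1 b=0 e=1 g=0 d=1 f=1 a=1
t8.Δ1 clk=1 c=1 b=0 e=1 g=0 d=1 f=1 a=1
t8.Δ2 clk=1 c=1 b=0 e=1 g=0 d=1 f=1 a=0
t8.Δ3 clk=1 c=1 b=0 e=1 g=1 d=1 f=1 a=0
t9.Δ0 clk=1 c=1 b=0 e=1 g=1 d=1 f=1 a=0
t9.Δ1 clk=0 c=1 b=0 e=1 g=1 d=1 f=1 a=0
t10.Δ0 clk=0 c=1 b=0 e=1 g=1 d=1 f=1 a=0
t10.Δ1 clk=1 c=1 b=0 e=1 g=1 d=1 f=1 a=0
t10.Δ2 clk=1 c=1 b=0 e=1 g=1 d=1 f=1 a=1
t10.Δ3 clk=1 c=1 b=0 e=1 g=0 d=1 f=1 a=1
t11.Δ0 clk=1 c=1 b=0 e=1 g=0 d=1 f=1 a=1
t11.Δ1 clk=0 c=1 b=0 e=1 g=0 d=1 f=1 a=1
t12.Δ0 clk=0 c=1 b=0 e=1 g=0 d=1 f=1 a=1
t12.Δ1 clk=1 c=1 b=0 e=1 g=0 d=1 f=1 a=1
t12.Δ2 clk=1 c=1 b=0 e=1 g=0 d=1 f=1 a=0
t12.Δ3 clk=1 c=1 b=0 e=1 g=1 d=1 f=1 a=0
t13.Δ0 clk=1 c=1 b=0 e=1 g=1 d=1 f=1 a=0
t13.Δ1 clk=0 c=1 b=0 e=1 g=1 d=1 f=1 a=0
t14.Δ0 clk=0 c=1 b=0 e=1 g=1 d=1 f=1 a=0
t14.Δ1 clk=1 c=1 b=0 e=1 g=1 d=1 f=1 a=0
t14.Δ2 clk=1 c=1 b=0 e=1 g=1 d=1 f=1 a=1
t14.Δ3 clk=1 c=1 b=0 e=1 g=0 d=1 f=1 a=1
t15.Δ0 clk=1 c=1 b=0 e=1 g=0 d=1 f=1 a=1
t15.Δ1 clk=0 c=1 b=0 e=1 g=0 d=1 f=1 a=1
t16.Δ0 clk=0 c=1 b=0 e=1 g=0 d=1 f=1 a=1
t16.Δ1 clk=1 c=1 b=0 e=1 g=0 d=1 f=1 a=1
t16.Δ2 clk=1 c=1 b=0 e=1 g=0 d=1 f=1 a=0
t16.Δ3 clk=1 c=1 b=0 e=1 g=1 d=1 f=1 a=0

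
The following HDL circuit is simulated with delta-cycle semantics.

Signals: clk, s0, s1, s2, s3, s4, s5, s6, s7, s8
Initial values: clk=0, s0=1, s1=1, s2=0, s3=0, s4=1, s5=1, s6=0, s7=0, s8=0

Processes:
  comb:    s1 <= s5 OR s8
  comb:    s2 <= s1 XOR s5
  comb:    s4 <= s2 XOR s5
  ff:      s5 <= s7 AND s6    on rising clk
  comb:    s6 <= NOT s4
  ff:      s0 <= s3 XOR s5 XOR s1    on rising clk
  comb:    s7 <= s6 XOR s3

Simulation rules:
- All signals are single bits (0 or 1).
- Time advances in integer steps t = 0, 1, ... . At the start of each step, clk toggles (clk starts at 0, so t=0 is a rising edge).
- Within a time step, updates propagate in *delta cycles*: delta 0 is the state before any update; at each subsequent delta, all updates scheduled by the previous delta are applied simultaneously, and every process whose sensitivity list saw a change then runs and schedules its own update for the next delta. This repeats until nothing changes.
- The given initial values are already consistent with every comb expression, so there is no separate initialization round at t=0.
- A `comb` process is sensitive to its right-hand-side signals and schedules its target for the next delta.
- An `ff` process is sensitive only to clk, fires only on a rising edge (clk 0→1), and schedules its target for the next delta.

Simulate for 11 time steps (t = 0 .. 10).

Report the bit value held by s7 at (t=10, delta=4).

1

t=0 Δ0: s2=0 s8=0 clk=0 s4=1 s3=0 s6=0 s5=1 s0=1 s1=1 s7=0
  Δ1: clk:0→1
  Δ2: s5:1→0, s0:1→0
  Δ3: s2:0→1, s4:1→0, s1:1→0
  Δ4: s2:1→0, s4:0→1, s6:0→1
  Δ5: s4:1→0, s6:1→0, s7:0→1
  Δ6: s6:0→1, s7:1→0
  Δ7: s7:0→1
  (7Δ to stable)
t=1 Δ0: s2=0 s8=0 clk=1 s4=0 s3=0 s6=1 s5=0 s0=0 s1=0 s7=1
  Δ1: clk:1→0
  (1Δ to stable)
t=2 Δ0: s2=0 s8=0 clk=0 s4=0 s3=0 s6=1 s5=0 s0=0 s1=0 s7=1
  Δ1: clk:0→1
  Δ2: s5:0→1
  Δ3: s2:0→1, s4:0→1, s1:0→1
  Δ4: s2:1→0, s4:1→0, s6:1→0
  Δ5: s4:0→1, s6:0→1, s7:1→0
  Δ6: s6:1→0, s7:0→1
  Δ7: s7:1→0
  (7Δ to stable)
t=3 Δ0: s2=0 s8=0 clk=1 s4=1 s3=0 s6=0 s5=1 s0=0 s1=1 s7=0
  Δ1: clk:1→0
  (1Δ to stable)
t=4 Δ0: s2=0 s8=0 clk=0 s4=1 s3=0 s6=0 s5=1 s0=0 s1=1 s7=0
  Δ1: clk:0→1
  Δ2: s5:1→0
  Δ3: s2:0→1, s4:1→0, s1:1→0
  Δ4: s2:1→0, s4:0→1, s6:0→1
  Δ5: s4:1→0, s6:1→0, s7:0→1
  Δ6: s6:0→1, s7:1→0
  Δ7: s7:0→1
  (7Δ to stable)
t=5 Δ0: s2=0 s8=0 clk=1 s4=0 s3=0 s6=1 s5=0 s0=0 s1=0 s7=1
  Δ1: clk:1→0
  (1Δ to stable)
t=6 Δ0: s2=0 s8=0 clk=0 s4=0 s3=0 s6=1 s5=0 s0=0 s1=0 s7=1
  Δ1: clk:0→1
  Δ2: s5:0→1
  Δ3: s2:0→1, s4:0→1, s1:0→1
  Δ4: s2:1→0, s4:1→0, s6:1→0
  Δ5: s4:0→1, s6:0→1, s7:1→0
  Δ6: s6:1→0, s7:0→1
  Δ7: s7:1→0
  (7Δ to stable)
t=7 Δ0: s2=0 s8=0 clk=1 s4=1 s3=0 s6=0 s5=1 s0=0 s1=1 s7=0
  Δ1: clk:1→0
  (1Δ to stable)
t=8 Δ0: s2=0 s8=0 clk=0 s4=1 s3=0 s6=0 s5=1 s0=0 s1=1 s7=0
  Δ1: clk:0→1
  Δ2: s5:1→0
  Δ3: s2:0→1, s4:1→0, s1:1→0
  Δ4: s2:1→0, s4:0→1, s6:0→1
  Δ5: s4:1→0, s6:1→0, s7:0→1
  Δ6: s6:0→1, s7:1→0
  Δ7: s7:0→1
  (7Δ to stable)
t=9 Δ0: s2=0 s8=0 clk=1 s4=0 s3=0 s6=1 s5=0 s0=0 s1=0 s7=1
  Δ1: clk:1→0
  (1Δ to stable)
t=10 Δ0: s2=0 s8=0 clk=0 s4=0 s3=0 s6=1 s5=0 s0=0 s1=0 s7=1
  Δ1: clk:0→1
  Δ2: s5:0→1
  Δ3: s2:0→1, s4:0→1, s1:0→1
  Δ4: s2:1→0, s4:1→0, s6:1→0
  Δ5: s4:0→1, s6:0→1, s7:1→0
  Δ6: s6:1→0, s7:0→1
  Δ7: s7:1→0
  (7Δ to stable)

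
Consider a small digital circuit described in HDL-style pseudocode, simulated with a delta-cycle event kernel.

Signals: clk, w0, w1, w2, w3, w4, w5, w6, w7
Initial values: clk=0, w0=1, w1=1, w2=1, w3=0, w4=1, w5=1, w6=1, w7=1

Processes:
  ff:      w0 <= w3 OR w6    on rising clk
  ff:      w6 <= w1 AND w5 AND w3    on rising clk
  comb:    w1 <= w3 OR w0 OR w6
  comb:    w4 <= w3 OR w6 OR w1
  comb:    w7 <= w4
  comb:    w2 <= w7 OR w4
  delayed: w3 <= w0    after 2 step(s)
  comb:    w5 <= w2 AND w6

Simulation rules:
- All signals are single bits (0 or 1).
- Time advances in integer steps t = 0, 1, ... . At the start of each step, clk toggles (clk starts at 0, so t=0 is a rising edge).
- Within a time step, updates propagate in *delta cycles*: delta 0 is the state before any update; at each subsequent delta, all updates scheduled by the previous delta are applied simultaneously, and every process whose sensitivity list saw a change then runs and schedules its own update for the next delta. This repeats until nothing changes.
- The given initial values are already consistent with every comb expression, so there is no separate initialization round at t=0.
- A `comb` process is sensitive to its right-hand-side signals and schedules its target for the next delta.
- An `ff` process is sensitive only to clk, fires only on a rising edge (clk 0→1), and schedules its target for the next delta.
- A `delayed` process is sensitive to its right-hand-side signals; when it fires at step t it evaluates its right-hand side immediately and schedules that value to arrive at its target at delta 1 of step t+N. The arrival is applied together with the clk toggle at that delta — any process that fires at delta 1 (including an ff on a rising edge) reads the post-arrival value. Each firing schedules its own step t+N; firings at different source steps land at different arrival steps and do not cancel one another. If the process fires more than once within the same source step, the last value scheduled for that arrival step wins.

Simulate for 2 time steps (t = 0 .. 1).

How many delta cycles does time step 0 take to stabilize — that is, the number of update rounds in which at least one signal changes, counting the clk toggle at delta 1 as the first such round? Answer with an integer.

3

t0.Δ0 w7=1 w2=1 w0=1 clk=0 w6=1 w3=0 w5=1 w1=1 w4=1
t0.Δ1 w7=1 w2=1 w0=1 clk=1 w6=1 w3=0 w5=1 w1=1 w4=1
t0.Δ2 w7=1 w2=1 w0=1 clk=1 w6=0 w3=0 w5=1 w1=1 w4=1
t0.Δ3 w7=1 w2=1 w0=1 clk=1 w6=0 w3=0 w5=0 w1=1 w4=1
t1.Δ0 w7=1 w2=1 w0=1 clk=1 w6=0 w3=0 w5=0 w1=1 w4=1
t1.Δ1 w7=1 w2=1 w0=1 clk=0 w6=0 w3=0 w5=0 w1=1 w4=1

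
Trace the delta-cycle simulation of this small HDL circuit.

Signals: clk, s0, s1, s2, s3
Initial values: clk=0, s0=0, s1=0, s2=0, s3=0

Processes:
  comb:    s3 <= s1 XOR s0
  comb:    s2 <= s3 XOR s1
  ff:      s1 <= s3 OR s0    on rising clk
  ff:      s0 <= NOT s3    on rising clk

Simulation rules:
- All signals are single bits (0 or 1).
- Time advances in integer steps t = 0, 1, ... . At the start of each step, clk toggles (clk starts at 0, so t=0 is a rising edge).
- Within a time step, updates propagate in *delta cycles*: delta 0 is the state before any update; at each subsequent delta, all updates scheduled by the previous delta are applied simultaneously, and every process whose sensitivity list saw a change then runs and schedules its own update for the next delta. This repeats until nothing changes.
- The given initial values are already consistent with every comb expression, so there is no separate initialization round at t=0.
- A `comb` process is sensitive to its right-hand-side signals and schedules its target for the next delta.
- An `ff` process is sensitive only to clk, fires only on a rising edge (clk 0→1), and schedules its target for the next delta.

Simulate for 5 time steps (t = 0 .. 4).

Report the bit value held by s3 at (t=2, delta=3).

1

[bits: s3,s0,clk,s2,s1]
t=0: Δ0=00000 Δ1=00100 Δ2=01100 Δ3=11100 Δ4=11110 | 4Δ
t=1: Δ0=11110 Δ1=11010 | 1Δ
t=2: Δ0=11010 Δ1=11110 Δ2=10111 Δ3=10101 | 3Δ
t=3: Δ0=10101 Δ1=10001 | 1Δ
t=4: Δ0=10001 Δ1=10101 | 1Δ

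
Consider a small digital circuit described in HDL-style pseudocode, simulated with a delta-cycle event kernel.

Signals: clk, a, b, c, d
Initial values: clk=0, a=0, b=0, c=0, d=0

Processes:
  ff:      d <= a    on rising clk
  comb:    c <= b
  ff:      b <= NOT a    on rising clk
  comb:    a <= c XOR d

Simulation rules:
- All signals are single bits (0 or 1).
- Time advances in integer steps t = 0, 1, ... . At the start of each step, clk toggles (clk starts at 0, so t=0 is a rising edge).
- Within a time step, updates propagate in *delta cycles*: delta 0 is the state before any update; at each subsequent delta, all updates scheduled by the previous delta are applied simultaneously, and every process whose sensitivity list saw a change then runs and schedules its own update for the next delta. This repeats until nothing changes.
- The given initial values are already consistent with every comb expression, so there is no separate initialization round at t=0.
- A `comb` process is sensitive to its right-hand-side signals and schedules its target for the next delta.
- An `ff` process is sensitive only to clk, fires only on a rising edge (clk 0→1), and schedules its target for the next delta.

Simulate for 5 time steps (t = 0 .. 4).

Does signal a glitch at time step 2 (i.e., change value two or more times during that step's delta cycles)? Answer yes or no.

[bits: d,a,c,b,clk]
t=0: Δ0=00000 Δ1=00001 Δ2=00011 Δ3=00111 Δ4=01111 | 4Δ
t=1: Δ0=01111 Δ1=01110 | 1Δ
t=2: Δ0=01110 Δ1=01111 Δ2=11101 Δ3=10001 Δ4=11001 | 4Δ
t=3: Δ0=11001 Δ1=11000 | 1Δ
t=4: Δ0=11000 Δ1=11001 | 1Δ

yes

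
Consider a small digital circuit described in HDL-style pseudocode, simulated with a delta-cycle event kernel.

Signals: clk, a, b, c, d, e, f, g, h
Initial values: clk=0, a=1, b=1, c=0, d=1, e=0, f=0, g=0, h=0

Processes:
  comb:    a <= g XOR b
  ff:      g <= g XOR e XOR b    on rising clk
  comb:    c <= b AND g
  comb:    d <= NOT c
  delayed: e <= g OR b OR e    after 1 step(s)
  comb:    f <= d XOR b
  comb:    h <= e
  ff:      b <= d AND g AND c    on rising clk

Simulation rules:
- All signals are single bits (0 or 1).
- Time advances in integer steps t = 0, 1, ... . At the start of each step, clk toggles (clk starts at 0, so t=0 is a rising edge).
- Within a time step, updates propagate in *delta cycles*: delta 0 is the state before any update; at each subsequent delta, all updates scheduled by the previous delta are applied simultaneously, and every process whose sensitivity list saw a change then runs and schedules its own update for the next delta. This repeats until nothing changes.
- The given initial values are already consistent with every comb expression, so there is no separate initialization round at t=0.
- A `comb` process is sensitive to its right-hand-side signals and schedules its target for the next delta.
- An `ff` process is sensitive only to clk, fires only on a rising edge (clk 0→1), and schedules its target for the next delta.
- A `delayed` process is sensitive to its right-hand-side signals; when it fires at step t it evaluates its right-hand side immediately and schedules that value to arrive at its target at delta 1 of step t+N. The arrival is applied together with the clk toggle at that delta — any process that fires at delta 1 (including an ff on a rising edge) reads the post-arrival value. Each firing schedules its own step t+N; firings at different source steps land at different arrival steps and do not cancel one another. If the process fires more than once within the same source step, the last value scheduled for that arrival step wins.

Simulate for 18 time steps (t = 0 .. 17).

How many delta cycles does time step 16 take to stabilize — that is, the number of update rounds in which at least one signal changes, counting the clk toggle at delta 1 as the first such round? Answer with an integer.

3

t0.Δ0 g=0 d=1 clk=0 b=1 f=0 c=0 h=0 a=1 e=0
t0.Δ1 g=0 d=1 clk=1 b=1 f=0 c=0 h=0 a=1 e=0
t0.Δ2 g=1 d=1 clk=1 b=0 f=0 c=0 h=0 a=1 e=0
t0.Δ3 g=1 d=1 clk=1 b=0 f=1 c=0 h=0 a=1 e=0
t1.Δ0 g=1 d=1 clk=1 b=0 f=1 c=0 h=0 a=1 e=0
t1.Δ1 g=1 d=1 clk=0 b=0 f=1 c=0 h=0 a=1 e=1
t1.Δ2 g=1 d=1 clk=0 b=0 f=1 c=0 h=1 a=1 e=1
t2.Δ0 g=1 d=1 clk=0 b=0 f=1 c=0 h=1 a=1 e=1
t2.Δ1 g=1 d=1 clk=1 b=0 f=1 c=0 h=1 a=1 e=1
t2.Δ2 g=0 d=1 clk=1 b=0 f=1 c=0 h=1 a=1 e=1
t2.Δ3 g=0 d=1 clk=1 b=0 f=1 c=0 h=1 a=0 e=1
t3.Δ0 g=0 d=1 clk=1 b=0 f=1 c=0 h=1 a=0 e=1
t3.Δ1 g=0 d=1 clk=0 b=0 f=1 c=0 h=1 a=0 e=1
t4.Δ0 g=0 d=1 clk=0 b=0 f=1 c=0 h=1 a=0 e=1
t4.Δ1 g=0 d=1 clk=1 b=0 f=1 c=0 h=1 a=0 e=1
t4.Δ2 g=1 d=1 clk=1 b=0 f=1 c=0 h=1 a=0 e=1
t4.Δ3 g=1 d=1 clk=1 b=0 f=1 c=0 h=1 a=1 e=1
t5.Δ0 g=1 d=1 clk=1 b=0 f=1 c=0 h=1 a=1 e=1
t5.Δ1 g=1 d=1 clk=0 b=0 f=1 c=0 h=1 a=1 e=1
t6.Δ0 g=1 d=1 clk=0 b=0 f=1 c=0 h=1 a=1 e=1
t6.Δ1 g=1 d=1 clk=1 b=0 f=1 c=0 h=1 a=1 e=1
t6.Δ2 g=0 d=1 clk=1 b=0 f=1 c=0 h=1 a=1 e=1
t6.Δ3 g=0 d=1 clk=1 b=0 f=1 c=0 h=1 a=0 e=1
t7.Δ0 g=0 d=1 clk=1 b=0 f=1 c=0 h=1 a=0 e=1
t7.Δ1 g=0 d=1 clk=0 b=0 f=1 c=0 h=1 a=0 e=1
t8.Δ0 g=0 d=1 clk=0 b=0 f=1 c=0 h=1 a=0 e=1
t8.Δ1 g=0 d=1 clk=1 b=0 f=1 c=0 h=1 a=0 e=1
t8.Δ2 g=1 d=1 clk=1 b=0 f=1 c=0 h=1 a=0 e=1
t8.Δ3 g=1 d=1 clk=1 b=0 f=1 c=0 h=1 a=1 e=1
t9.Δ0 g=1 d=1 clk=1 b=0 f=1 c=0 h=1 a=1 e=1
t9.Δ1 g=1 d=1 clk=0 b=0 f=1 c=0 h=1 a=1 e=1
t10.Δ0 g=1 d=1 clk=0 b=0 f=1 c=0 h=1 a=1 e=1
t10.Δ1 g=1 d=1 clk=1 b=0 f=1 c=0 h=1 a=1 e=1
t10.Δ2 g=0 d=1 clk=1 b=0 f=1 c=0 h=1 a=1 e=1
t10.Δ3 g=0 d=1 clk=1 b=0 f=1 c=0 h=1 a=0 e=1
t11.Δ0 g=0 d=1 clk=1 b=0 f=1 c=0 h=1 a=0 e=1
t11.Δ1 g=0 d=1 clk=0 b=0 f=1 c=0 h=1 a=0 e=1
t12.Δ0 g=0 d=1 clk=0 b=0 f=1 c=0 h=1 a=0 e=1
t12.Δ1 g=0 d=1 clk=1 b=0 f=1 c=0 h=1 a=0 e=1
t12.Δ2 g=1 d=1 clk=1 b=0 f=1 c=0 h=1 a=0 e=1
t12.Δ3 g=1 d=1 clk=1 b=0 f=1 c=0 h=1 a=1 e=1
t13.Δ0 g=1 d=1 clk=1 b=0 f=1 c=0 h=1 a=1 e=1
t13.Δ1 g=1 d=1 clk=0 b=0 f=1 c=0 h=1 a=1 e=1
t14.Δ0 g=1 d=1 clk=0 b=0 f=1 c=0 h=1 a=1 e=1
t14.Δ1 g=1 d=1 clk=1 b=0 f=1 c=0 h=1 a=1 e=1
t14.Δ2 g=0 d=1 clk=1 b=0 f=1 c=0 h=1 a=1 e=1
t14.Δ3 g=0 d=1 clk=1 b=0 f=1 c=0 h=1 a=0 e=1
t15.Δ0 g=0 d=1 clk=1 b=0 f=1 c=0 h=1 a=0 e=1
t15.Δ1 g=0 d=1 clk=0 b=0 f=1 c=0 h=1 a=0 e=1
t16.Δ0 g=0 d=1 clk=0 b=0 f=1 c=0 h=1 a=0 e=1
t16.Δ1 g=0 d=1 clk=1 b=0 f=1 c=0 h=1 a=0 e=1
t16.Δ2 g=1 d=1 clk=1 b=0 f=1 c=0 h=1 a=0 e=1
t16.Δ3 g=1 d=1 clk=1 b=0 f=1 c=0 h=1 a=1 e=1
t17.Δ0 g=1 d=1 clk=1 b=0 f=1 c=0 h=1 a=1 e=1
t17.Δ1 g=1 d=1 clk=0 b=0 f=1 c=0 h=1 a=1 e=1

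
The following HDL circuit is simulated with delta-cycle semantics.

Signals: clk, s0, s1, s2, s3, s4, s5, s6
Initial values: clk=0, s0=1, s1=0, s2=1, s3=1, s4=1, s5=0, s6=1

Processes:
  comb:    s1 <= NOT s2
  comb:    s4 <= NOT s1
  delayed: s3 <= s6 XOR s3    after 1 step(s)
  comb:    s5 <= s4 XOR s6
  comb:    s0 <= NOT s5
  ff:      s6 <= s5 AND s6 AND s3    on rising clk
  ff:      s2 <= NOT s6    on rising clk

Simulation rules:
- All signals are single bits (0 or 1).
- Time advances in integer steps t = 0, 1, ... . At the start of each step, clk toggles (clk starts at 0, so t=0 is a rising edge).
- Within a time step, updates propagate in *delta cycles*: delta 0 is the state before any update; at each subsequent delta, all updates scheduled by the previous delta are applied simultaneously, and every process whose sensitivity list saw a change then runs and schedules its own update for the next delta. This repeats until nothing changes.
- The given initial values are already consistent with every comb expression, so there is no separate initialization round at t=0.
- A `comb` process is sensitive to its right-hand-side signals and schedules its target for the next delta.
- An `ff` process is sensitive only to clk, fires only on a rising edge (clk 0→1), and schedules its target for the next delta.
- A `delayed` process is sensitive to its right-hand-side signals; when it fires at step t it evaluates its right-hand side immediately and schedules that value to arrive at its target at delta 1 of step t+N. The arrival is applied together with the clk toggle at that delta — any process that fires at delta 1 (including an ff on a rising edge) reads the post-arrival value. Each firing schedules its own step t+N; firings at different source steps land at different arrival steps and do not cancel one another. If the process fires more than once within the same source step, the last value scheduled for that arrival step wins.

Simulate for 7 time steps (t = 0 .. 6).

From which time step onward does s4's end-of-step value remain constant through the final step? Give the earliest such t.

t=0 Δ0: s6=1 clk=0 s3=1 s2=1 s1=0 s5=0 s0=1 s4=1
  Δ1: clk:0→1
  Δ2: s6:1→0, s2:1→0
  Δ3: s1:0→1, s5:0→1
  Δ4: s0:1→0, s4:1→0
  Δ5: s5:1→0
  Δ6: s0:0→1
  (6Δ to stable)
t=1 Δ0: s6=0 clk=1 s3=1 s2=0 s1=1 s5=0 s0=1 s4=0
  Δ1: clk:1→0
  (1Δ to stable)
t=2 Δ0: s6=0 clk=0 s3=1 s2=0 s1=1 s5=0 s0=1 s4=0
  Δ1: clk:0→1
  Δ2: s2:0→1
  Δ3: s1:1→0
  Δ4: s4:0→1
  Δ5: s5:0→1
  Δ6: s0:1→0
  (6Δ to stable)
t=3 Δ0: s6=0 clk=1 s3=1 s2=1 s1=0 s5=1 s0=0 s4=1
  Δ1: clk:1→0
  (1Δ to stable)
t=4 Δ0: s6=0 clk=0 s3=1 s2=1 s1=0 s5=1 s0=0 s4=1
  Δ1: clk:0→1
  (1Δ to stable)
t=5 Δ0: s6=0 clk=1 s3=1 s2=1 s1=0 s5=1 s0=0 s4=1
  Δ1: clk:1→0
  (1Δ to stable)
t=6 Δ0: s6=0 clk=0 s3=1 s2=1 s1=0 s5=1 s0=0 s4=1
  Δ1: clk:0→1
  (1Δ to stable)

2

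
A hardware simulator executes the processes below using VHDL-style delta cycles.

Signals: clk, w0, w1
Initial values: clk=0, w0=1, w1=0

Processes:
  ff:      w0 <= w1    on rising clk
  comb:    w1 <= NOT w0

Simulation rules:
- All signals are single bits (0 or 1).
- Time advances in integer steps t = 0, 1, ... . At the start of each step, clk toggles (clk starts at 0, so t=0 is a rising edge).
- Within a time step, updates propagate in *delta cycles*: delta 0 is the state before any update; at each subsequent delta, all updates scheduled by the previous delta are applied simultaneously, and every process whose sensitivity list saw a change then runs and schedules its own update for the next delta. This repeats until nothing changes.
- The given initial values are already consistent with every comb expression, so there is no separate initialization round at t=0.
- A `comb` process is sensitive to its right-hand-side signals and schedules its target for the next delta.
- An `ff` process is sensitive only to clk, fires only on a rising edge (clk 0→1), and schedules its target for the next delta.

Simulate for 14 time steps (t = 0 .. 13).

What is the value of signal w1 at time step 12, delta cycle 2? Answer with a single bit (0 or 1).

[bits: clk,w0,w1]
t=0: Δ0=010 Δ1=110 Δ2=100 Δ3=101 | 3Δ
t=1: Δ0=101 Δ1=001 | 1Δ
t=2: Δ0=001 Δ1=101 Δ2=111 Δ3=110 | 3Δ
t=3: Δ0=110 Δ1=010 | 1Δ
t=4: Δ0=010 Δ1=110 Δ2=100 Δ3=101 | 3Δ
t=5: Δ0=101 Δ1=001 | 1Δ
t=6: Δ0=001 Δ1=101 Δ2=111 Δ3=110 | 3Δ
t=7: Δ0=110 Δ1=010 | 1Δ
t=8: Δ0=010 Δ1=110 Δ2=100 Δ3=101 | 3Δ
t=9: Δ0=101 Δ1=001 | 1Δ
t=10: Δ0=001 Δ1=101 Δ2=111 Δ3=110 | 3Δ
t=11: Δ0=110 Δ1=010 | 1Δ
t=12: Δ0=010 Δ1=110 Δ2=100 Δ3=101 | 3Δ
t=13: Δ0=101 Δ1=001 | 1Δ

0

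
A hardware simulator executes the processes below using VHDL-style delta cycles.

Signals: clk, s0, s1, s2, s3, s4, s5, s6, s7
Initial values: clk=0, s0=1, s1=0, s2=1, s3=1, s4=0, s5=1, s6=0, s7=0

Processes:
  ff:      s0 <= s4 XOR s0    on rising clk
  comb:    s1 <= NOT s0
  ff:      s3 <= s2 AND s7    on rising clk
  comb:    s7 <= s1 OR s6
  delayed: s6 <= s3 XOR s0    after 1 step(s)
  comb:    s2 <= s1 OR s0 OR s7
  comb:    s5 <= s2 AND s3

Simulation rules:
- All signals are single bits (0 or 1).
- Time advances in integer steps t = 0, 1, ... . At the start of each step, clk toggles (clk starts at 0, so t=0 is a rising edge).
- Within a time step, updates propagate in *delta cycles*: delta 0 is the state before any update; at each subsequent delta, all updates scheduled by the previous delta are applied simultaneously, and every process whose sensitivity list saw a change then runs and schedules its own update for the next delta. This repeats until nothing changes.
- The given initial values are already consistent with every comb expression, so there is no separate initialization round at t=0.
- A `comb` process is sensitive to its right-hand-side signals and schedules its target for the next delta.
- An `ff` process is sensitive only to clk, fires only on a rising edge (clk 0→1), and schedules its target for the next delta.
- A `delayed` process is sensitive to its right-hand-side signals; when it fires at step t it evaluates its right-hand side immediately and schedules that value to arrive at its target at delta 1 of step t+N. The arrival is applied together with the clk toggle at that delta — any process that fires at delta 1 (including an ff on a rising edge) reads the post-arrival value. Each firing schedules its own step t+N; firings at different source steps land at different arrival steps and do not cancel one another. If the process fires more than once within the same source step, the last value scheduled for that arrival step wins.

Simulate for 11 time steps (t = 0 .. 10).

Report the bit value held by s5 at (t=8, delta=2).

1

t=0 Δ0: clk=0 s1=0 s5=1 s2=1 s3=1 s0=1 s7=0 s6=0 s4=0
  Δ1: clk:0→1
  Δ2: s3:1→0
  Δ3: s5:1→0
  (3Δ to stable)
t=1 Δ0: clk=1 s1=0 s5=0 s2=1 s3=0 s0=1 s7=0 s6=0 s4=0
  Δ1: clk:1→0, s6:0→1
  Δ2: s7:0→1
  (2Δ to stable)
t=2 Δ0: clk=0 s1=0 s5=0 s2=1 s3=0 s0=1 s7=1 s6=1 s4=0
  Δ1: clk:0→1
  Δ2: s3:0→1
  Δ3: s5:0→1
  (3Δ to stable)
t=3 Δ0: clk=1 s1=0 s5=1 s2=1 s3=1 s0=1 s7=1 s6=1 s4=0
  Δ1: clk:1→0, s6:1→0
  Δ2: s7:1→0
  (2Δ to stable)
t=4 Δ0: clk=0 s1=0 s5=1 s2=1 s3=1 s0=1 s7=0 s6=0 s4=0
  Δ1: clk:0→1
  Δ2: s3:1→0
  Δ3: s5:1→0
  (3Δ to stable)
t=5 Δ0: clk=1 s1=0 s5=0 s2=1 s3=0 s0=1 s7=0 s6=0 s4=0
  Δ1: clk:1→0, s6:0→1
  Δ2: s7:0→1
  (2Δ to stable)
t=6 Δ0: clk=0 s1=0 s5=0 s2=1 s3=0 s0=1 s7=1 s6=1 s4=0
  Δ1: clk:0→1
  Δ2: s3:0→1
  Δ3: s5:0→1
  (3Δ to stable)
t=7 Δ0: clk=1 s1=0 s5=1 s2=1 s3=1 s0=1 s7=1 s6=1 s4=0
  Δ1: clk:1→0, s6:1→0
  Δ2: s7:1→0
  (2Δ to stable)
t=8 Δ0: clk=0 s1=0 s5=1 s2=1 s3=1 s0=1 s7=0 s6=0 s4=0
  Δ1: clk:0→1
  Δ2: s3:1→0
  Δ3: s5:1→0
  (3Δ to stable)
t=9 Δ0: clk=1 s1=0 s5=0 s2=1 s3=0 s0=1 s7=0 s6=0 s4=0
  Δ1: clk:1→0, s6:0→1
  Δ2: s7:0→1
  (2Δ to stable)
t=10 Δ0: clk=0 s1=0 s5=0 s2=1 s3=0 s0=1 s7=1 s6=1 s4=0
  Δ1: clk:0→1
  Δ2: s3:0→1
  Δ3: s5:0→1
  (3Δ to stable)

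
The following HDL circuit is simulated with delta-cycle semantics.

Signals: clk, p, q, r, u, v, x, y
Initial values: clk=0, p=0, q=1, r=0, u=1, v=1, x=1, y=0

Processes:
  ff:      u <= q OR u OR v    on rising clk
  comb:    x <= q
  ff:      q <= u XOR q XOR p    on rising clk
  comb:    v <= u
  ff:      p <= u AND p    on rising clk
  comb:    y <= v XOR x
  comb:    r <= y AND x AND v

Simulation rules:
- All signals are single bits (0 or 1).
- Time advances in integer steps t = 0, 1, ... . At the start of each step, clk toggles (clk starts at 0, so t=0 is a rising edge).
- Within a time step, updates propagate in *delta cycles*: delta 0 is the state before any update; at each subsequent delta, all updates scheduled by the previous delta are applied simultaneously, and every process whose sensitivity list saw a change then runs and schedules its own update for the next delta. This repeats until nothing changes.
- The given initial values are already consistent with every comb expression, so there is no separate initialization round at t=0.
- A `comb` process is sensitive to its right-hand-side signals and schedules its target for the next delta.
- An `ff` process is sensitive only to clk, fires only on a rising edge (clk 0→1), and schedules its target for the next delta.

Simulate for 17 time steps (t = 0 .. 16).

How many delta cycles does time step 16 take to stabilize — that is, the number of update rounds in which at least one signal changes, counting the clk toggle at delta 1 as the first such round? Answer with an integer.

4

t=0 Δ0: u=1 q=1 p=0 x=1 r=0 v=1 y=0 clk=0
  Δ1: clk:0→1
  Δ2: q:1→0
  Δ3: x:1→0
  Δ4: y:0→1
  (4Δ to stable)
t=1 Δ0: u=1 q=0 p=0 x=0 r=0 v=1 y=1 clk=1
  Δ1: clk:1→0
  (1Δ to stable)
t=2 Δ0: u=1 q=0 p=0 x=0 r=0 v=1 y=1 clk=0
  Δ1: clk:0→1
  Δ2: q:0→1
  Δ3: x:0→1
  Δ4: r:0→1, y:1→0
  Δ5: r:1→0
  (5Δ to stable)
t=3 Δ0: u=1 q=1 p=0 x=1 r=0 v=1 y=0 clk=1
  Δ1: clk:1→0
  (1Δ to stable)
t=4 Δ0: u=1 q=1 p=0 x=1 r=0 v=1 y=0 clk=0
  Δ1: clk:0→1
  Δ2: q:1→0
  Δ3: x:1→0
  Δ4: y:0→1
  (4Δ to stable)
t=5 Δ0: u=1 q=0 p=0 x=0 r=0 v=1 y=1 clk=1
  Δ1: clk:1→0
  (1Δ to stable)
t=6 Δ0: u=1 q=0 p=0 x=0 r=0 v=1 y=1 clk=0
  Δ1: clk:0→1
  Δ2: q:0→1
  Δ3: x:0→1
  Δ4: r:0→1, y:1→0
  Δ5: r:1→0
  (5Δ to stable)
t=7 Δ0: u=1 q=1 p=0 x=1 r=0 v=1 y=0 clk=1
  Δ1: clk:1→0
  (1Δ to stable)
t=8 Δ0: u=1 q=1 p=0 x=1 r=0 v=1 y=0 clk=0
  Δ1: clk:0→1
  Δ2: q:1→0
  Δ3: x:1→0
  Δ4: y:0→1
  (4Δ to stable)
t=9 Δ0: u=1 q=0 p=0 x=0 r=0 v=1 y=1 clk=1
  Δ1: clk:1→0
  (1Δ to stable)
t=10 Δ0: u=1 q=0 p=0 x=0 r=0 v=1 y=1 clk=0
  Δ1: clk:0→1
  Δ2: q:0→1
  Δ3: x:0→1
  Δ4: r:0→1, y:1→0
  Δ5: r:1→0
  (5Δ to stable)
t=11 Δ0: u=1 q=1 p=0 x=1 r=0 v=1 y=0 clk=1
  Δ1: clk:1→0
  (1Δ to stable)
t=12 Δ0: u=1 q=1 p=0 x=1 r=0 v=1 y=0 clk=0
  Δ1: clk:0→1
  Δ2: q:1→0
  Δ3: x:1→0
  Δ4: y:0→1
  (4Δ to stable)
t=13 Δ0: u=1 q=0 p=0 x=0 r=0 v=1 y=1 clk=1
  Δ1: clk:1→0
  (1Δ to stable)
t=14 Δ0: u=1 q=0 p=0 x=0 r=0 v=1 y=1 clk=0
  Δ1: clk:0→1
  Δ2: q:0→1
  Δ3: x:0→1
  Δ4: r:0→1, y:1→0
  Δ5: r:1→0
  (5Δ to stable)
t=15 Δ0: u=1 q=1 p=0 x=1 r=0 v=1 y=0 clk=1
  Δ1: clk:1→0
  (1Δ to stable)
t=16 Δ0: u=1 q=1 p=0 x=1 r=0 v=1 y=0 clk=0
  Δ1: clk:0→1
  Δ2: q:1→0
  Δ3: x:1→0
  Δ4: y:0→1
  (4Δ to stable)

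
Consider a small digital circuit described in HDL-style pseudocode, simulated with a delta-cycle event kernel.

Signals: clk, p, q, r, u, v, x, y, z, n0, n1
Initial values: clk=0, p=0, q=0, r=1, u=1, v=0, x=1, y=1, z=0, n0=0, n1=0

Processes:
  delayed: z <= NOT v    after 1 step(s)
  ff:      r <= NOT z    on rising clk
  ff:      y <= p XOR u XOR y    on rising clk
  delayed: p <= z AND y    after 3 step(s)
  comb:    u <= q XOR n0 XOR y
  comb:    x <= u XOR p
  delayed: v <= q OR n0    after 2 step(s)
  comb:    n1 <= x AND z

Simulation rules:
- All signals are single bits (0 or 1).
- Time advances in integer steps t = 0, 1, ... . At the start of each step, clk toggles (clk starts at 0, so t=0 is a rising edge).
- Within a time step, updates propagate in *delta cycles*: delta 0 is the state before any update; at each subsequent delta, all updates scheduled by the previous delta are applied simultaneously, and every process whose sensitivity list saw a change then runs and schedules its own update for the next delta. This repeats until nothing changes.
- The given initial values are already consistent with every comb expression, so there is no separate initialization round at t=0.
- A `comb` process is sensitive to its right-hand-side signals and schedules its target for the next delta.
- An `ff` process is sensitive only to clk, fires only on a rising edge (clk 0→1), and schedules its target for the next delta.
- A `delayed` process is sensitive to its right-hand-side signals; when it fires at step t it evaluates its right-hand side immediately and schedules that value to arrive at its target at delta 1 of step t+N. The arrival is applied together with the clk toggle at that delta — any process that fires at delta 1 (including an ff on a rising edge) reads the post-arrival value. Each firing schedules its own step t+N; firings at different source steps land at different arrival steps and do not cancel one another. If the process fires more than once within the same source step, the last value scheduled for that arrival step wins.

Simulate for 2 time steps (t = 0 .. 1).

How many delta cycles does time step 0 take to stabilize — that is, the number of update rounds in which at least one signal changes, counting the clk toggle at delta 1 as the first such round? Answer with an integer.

[bits: r,x,v,p,n1,clk,q,z,y,u,n0]
t=0: Δ0=11000000110 Δ1=11000100110 Δ2=11000100010 Δ3=11000100000 Δ4=10000100000 | 4Δ
t=1: Δ0=10000100000 Δ1=10000000000 | 1Δ

4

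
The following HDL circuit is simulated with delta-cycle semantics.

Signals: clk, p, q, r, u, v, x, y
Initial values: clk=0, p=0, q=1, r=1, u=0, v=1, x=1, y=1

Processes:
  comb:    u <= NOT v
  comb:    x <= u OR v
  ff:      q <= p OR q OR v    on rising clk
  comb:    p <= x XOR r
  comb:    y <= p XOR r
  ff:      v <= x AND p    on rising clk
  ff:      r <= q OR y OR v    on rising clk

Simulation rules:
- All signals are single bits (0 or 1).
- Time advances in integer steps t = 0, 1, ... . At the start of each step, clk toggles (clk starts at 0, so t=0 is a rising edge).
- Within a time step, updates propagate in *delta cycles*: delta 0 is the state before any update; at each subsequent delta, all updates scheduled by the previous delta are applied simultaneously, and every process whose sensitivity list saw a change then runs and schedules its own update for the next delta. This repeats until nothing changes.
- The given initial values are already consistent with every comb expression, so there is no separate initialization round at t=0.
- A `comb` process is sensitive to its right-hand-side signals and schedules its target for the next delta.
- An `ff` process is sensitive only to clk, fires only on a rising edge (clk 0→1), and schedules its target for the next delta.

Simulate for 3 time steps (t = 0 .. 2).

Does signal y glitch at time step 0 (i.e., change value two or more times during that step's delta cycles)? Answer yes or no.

yes

t=0 Δ0: u=0 v=1 y=1 q=1 r=1 p=0 x=1 clk=0
  Δ1: clk:0→1
  Δ2: v:1→0
  Δ3: u:0→1, x:1→0
  Δ4: p:0→1, x:0→1
  Δ5: y:1→0, p:1→0
  Δ6: y:0→1
  (6Δ to stable)
t=1 Δ0: u=1 v=0 y=1 q=1 r=1 p=0 x=1 clk=1
  Δ1: clk:1→0
  (1Δ to stable)
t=2 Δ0: u=1 v=0 y=1 q=1 r=1 p=0 x=1 clk=0
  Δ1: clk:0→1
  (1Δ to stable)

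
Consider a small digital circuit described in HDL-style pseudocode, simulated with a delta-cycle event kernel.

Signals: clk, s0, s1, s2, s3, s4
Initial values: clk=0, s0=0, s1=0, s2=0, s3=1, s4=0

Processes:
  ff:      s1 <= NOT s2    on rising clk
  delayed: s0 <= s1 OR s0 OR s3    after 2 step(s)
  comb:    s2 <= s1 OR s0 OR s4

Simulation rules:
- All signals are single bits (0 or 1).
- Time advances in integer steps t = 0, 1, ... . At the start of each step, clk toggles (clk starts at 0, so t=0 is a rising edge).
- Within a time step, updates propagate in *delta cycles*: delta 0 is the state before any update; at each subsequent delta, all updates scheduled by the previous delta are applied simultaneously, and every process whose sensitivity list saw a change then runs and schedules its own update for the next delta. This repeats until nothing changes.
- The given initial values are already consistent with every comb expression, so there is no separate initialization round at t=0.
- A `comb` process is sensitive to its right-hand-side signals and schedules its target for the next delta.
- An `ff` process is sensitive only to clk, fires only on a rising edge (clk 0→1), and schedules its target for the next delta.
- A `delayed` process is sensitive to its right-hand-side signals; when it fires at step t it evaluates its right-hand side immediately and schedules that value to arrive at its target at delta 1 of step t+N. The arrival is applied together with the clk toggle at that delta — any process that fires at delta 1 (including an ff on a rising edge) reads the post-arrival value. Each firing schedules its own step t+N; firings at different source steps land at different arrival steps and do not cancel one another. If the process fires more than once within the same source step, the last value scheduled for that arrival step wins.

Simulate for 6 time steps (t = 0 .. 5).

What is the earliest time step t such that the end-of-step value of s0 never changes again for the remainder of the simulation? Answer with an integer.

2

t0.Δ0 s0=0 s4=0 s1=0 s3=1 clk=0 s2=0
t0.Δ1 s0=0 s4=0 s1=0 s3=1 clk=1 s2=0
t0.Δ2 s0=0 s4=0 s1=1 s3=1 clk=1 s2=0
t0.Δ3 s0=0 s4=0 s1=1 s3=1 clk=1 s2=1
t1.Δ0 s0=0 s4=0 s1=1 s3=1 clk=1 s2=1
t1.Δ1 s0=0 s4=0 s1=1 s3=1 clk=0 s2=1
t2.Δ0 s0=0 s4=0 s1=1 s3=1 clk=0 s2=1
t2.Δ1 s0=1 s4=0 s1=1 s3=1 clk=1 s2=1
t2.Δ2 s0=1 s4=0 s1=0 s3=1 clk=1 s2=1
t3.Δ0 s0=1 s4=0 s1=0 s3=1 clk=1 s2=1
t3.Δ1 s0=1 s4=0 s1=0 s3=1 clk=0 s2=1
t4.Δ0 s0=1 s4=0 s1=0 s3=1 clk=0 s2=1
t4.Δ1 s0=1 s4=0 s1=0 s3=1 clk=1 s2=1
t5.Δ0 s0=1 s4=0 s1=0 s3=1 clk=1 s2=1
t5.Δ1 s0=1 s4=0 s1=0 s3=1 clk=0 s2=1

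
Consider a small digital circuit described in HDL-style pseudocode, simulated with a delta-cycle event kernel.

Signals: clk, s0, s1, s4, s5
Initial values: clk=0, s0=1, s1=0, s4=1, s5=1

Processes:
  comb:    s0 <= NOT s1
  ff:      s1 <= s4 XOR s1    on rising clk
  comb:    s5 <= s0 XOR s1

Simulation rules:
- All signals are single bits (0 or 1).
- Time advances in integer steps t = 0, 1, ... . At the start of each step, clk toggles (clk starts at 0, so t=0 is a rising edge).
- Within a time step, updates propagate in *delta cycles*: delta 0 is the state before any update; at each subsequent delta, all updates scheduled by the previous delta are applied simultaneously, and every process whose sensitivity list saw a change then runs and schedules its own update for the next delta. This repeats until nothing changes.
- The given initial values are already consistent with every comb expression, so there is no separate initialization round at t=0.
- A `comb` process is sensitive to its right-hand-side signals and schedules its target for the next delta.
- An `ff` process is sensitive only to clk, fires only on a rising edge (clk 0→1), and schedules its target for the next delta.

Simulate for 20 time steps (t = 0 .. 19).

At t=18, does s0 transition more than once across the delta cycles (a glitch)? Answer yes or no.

no

t=0 Δ0: clk=0 s5=1 s4=1 s1=0 s0=1
  Δ1: clk:0→1
  Δ2: s1:0→1
  Δ3: s5:1→0, s0:1→0
  Δ4: s5:0→1
  (4Δ to stable)
t=1 Δ0: clk=1 s5=1 s4=1 s1=1 s0=0
  Δ1: clk:1→0
  (1Δ to stable)
t=2 Δ0: clk=0 s5=1 s4=1 s1=1 s0=0
  Δ1: clk:0→1
  Δ2: s1:1→0
  Δ3: s5:1→0, s0:0→1
  Δ4: s5:0→1
  (4Δ to stable)
t=3 Δ0: clk=1 s5=1 s4=1 s1=0 s0=1
  Δ1: clk:1→0
  (1Δ to stable)
t=4 Δ0: clk=0 s5=1 s4=1 s1=0 s0=1
  Δ1: clk:0→1
  Δ2: s1:0→1
  Δ3: s5:1→0, s0:1→0
  Δ4: s5:0→1
  (4Δ to stable)
t=5 Δ0: clk=1 s5=1 s4=1 s1=1 s0=0
  Δ1: clk:1→0
  (1Δ to stable)
t=6 Δ0: clk=0 s5=1 s4=1 s1=1 s0=0
  Δ1: clk:0→1
  Δ2: s1:1→0
  Δ3: s5:1→0, s0:0→1
  Δ4: s5:0→1
  (4Δ to stable)
t=7 Δ0: clk=1 s5=1 s4=1 s1=0 s0=1
  Δ1: clk:1→0
  (1Δ to stable)
t=8 Δ0: clk=0 s5=1 s4=1 s1=0 s0=1
  Δ1: clk:0→1
  Δ2: s1:0→1
  Δ3: s5:1→0, s0:1→0
  Δ4: s5:0→1
  (4Δ to stable)
t=9 Δ0: clk=1 s5=1 s4=1 s1=1 s0=0
  Δ1: clk:1→0
  (1Δ to stable)
t=10 Δ0: clk=0 s5=1 s4=1 s1=1 s0=0
  Δ1: clk:0→1
  Δ2: s1:1→0
  Δ3: s5:1→0, s0:0→1
  Δ4: s5:0→1
  (4Δ to stable)
t=11 Δ0: clk=1 s5=1 s4=1 s1=0 s0=1
  Δ1: clk:1→0
  (1Δ to stable)
t=12 Δ0: clk=0 s5=1 s4=1 s1=0 s0=1
  Δ1: clk:0→1
  Δ2: s1:0→1
  Δ3: s5:1→0, s0:1→0
  Δ4: s5:0→1
  (4Δ to stable)
t=13 Δ0: clk=1 s5=1 s4=1 s1=1 s0=0
  Δ1: clk:1→0
  (1Δ to stable)
t=14 Δ0: clk=0 s5=1 s4=1 s1=1 s0=0
  Δ1: clk:0→1
  Δ2: s1:1→0
  Δ3: s5:1→0, s0:0→1
  Δ4: s5:0→1
  (4Δ to stable)
t=15 Δ0: clk=1 s5=1 s4=1 s1=0 s0=1
  Δ1: clk:1→0
  (1Δ to stable)
t=16 Δ0: clk=0 s5=1 s4=1 s1=0 s0=1
  Δ1: clk:0→1
  Δ2: s1:0→1
  Δ3: s5:1→0, s0:1→0
  Δ4: s5:0→1
  (4Δ to stable)
t=17 Δ0: clk=1 s5=1 s4=1 s1=1 s0=0
  Δ1: clk:1→0
  (1Δ to stable)
t=18 Δ0: clk=0 s5=1 s4=1 s1=1 s0=0
  Δ1: clk:0→1
  Δ2: s1:1→0
  Δ3: s5:1→0, s0:0→1
  Δ4: s5:0→1
  (4Δ to stable)
t=19 Δ0: clk=1 s5=1 s4=1 s1=0 s0=1
  Δ1: clk:1→0
  (1Δ to stable)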